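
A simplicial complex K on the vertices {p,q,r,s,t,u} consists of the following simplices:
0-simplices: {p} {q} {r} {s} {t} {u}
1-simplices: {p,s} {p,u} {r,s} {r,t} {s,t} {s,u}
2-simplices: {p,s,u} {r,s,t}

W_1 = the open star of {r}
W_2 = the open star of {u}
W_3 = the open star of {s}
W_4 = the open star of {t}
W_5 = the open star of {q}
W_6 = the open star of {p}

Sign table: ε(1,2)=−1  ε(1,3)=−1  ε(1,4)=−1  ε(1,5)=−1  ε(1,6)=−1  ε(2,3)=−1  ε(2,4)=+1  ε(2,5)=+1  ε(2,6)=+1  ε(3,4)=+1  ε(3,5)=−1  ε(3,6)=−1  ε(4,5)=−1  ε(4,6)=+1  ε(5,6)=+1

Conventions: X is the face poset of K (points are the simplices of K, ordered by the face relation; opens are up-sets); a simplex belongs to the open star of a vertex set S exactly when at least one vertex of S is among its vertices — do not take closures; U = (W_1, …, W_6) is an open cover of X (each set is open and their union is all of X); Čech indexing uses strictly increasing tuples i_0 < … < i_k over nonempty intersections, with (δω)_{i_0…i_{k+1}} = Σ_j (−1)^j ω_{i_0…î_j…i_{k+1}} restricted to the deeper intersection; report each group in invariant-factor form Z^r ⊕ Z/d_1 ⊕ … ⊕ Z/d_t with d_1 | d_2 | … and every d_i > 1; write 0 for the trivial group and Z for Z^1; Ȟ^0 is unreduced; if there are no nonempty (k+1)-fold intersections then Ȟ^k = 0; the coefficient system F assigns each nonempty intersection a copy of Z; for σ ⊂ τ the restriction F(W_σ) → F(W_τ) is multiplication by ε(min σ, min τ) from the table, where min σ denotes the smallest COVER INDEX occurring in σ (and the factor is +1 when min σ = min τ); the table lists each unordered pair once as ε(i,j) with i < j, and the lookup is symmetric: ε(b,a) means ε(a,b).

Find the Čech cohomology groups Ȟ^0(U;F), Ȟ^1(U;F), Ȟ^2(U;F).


Ȟ^0(U;F) ≅ Z^2, Ȟ^1(U;F) ≅ 0, Ȟ^2(U;F) ≅ 0

nonempty intersections:
  W1={{r},{r,s},{r,t},{r,s,t}} W2={{u},{p,u},{s,u},{p,s,u}} W3={{s},{p,s},{r,s},{s,t},{s,u},{p,s,u},{r,s,t}} W4={{t},{r,t},{s,t},{r,s,t}} W5={{q}} W6={{p},{p,s},{p,u},{p,s,u}}
  W13={{r,s},{r,s,t}} W14={{r,t},{r,s,t}} W23={{s,u},{p,s,u}} W26={{p,u},{p,s,u}} W34={{s,t},{r,s,t}} W36={{p,s},{p,s,u}}
  W134={{r,s,t}} W236={{p,s,u}}
C dims 6,6,2; δ0: rk 4, SNF 1^4; δ1: rk 2, SNF 1^2
Ȟ^0: (6−4)−0=2 ⇒ Z^2
Ȟ^1: (6−2)−4=0 ⇒ 0
Ȟ^2: (2−0)−2=0 ⇒ 0


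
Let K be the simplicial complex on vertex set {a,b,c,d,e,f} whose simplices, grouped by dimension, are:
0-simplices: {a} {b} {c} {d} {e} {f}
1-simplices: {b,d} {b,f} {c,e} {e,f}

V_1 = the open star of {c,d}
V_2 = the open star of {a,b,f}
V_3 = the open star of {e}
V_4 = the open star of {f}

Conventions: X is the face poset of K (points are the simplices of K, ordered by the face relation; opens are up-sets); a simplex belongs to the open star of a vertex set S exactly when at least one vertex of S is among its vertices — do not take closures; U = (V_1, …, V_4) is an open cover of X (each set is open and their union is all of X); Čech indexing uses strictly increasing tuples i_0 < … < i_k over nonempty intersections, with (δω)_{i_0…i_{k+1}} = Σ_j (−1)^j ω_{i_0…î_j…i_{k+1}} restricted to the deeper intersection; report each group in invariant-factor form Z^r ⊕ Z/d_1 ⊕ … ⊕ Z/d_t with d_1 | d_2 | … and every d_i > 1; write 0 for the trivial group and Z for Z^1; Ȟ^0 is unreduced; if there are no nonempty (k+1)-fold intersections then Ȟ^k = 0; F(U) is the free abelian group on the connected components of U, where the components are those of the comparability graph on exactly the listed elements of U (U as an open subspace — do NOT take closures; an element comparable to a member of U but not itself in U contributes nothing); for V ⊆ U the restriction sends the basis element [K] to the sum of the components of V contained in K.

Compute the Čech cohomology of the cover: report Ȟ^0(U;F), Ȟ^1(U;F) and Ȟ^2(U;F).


intersection data:
  V1={{c},{d},{b,d},{c,e}} V2={{a},{b},{f},{b,d},{b,f},{e,f}} V3={{e},{c,e},{e,f}} V4={{f},{b,f},{e,f}}
  V12={{b,d}} V13={{c,e}} V23={{e,f}} V24={{f},{b,f},{e,f}} V34={{e,f}}
  V234={{e,f}}
components per intersection:
  V1: {{c},{c,e}} {{d},{b,d}}
  V2: {{a}} {{b},{f},{b,d},{b,f},{e,f}}
  V3: {{e},{c,e},{e,f}}
  V4: {{f},{b,f},{e,f}}
  V12: {{b,d}}
  V13: {{c,e}}
  V23: {{e,f}}
  V24: {{f},{b,f},{e,f}}
  V34: {{e,f}}
  V234: {{e,f}}
C dims 6,5,1; δ0: rk 4, SNF 1^4; δ1: rk 1, SNF 1^1
Ȟ^0 = (6 − 4) − 0 = 2, so Ȟ^0 ≅ Z^2
Ȟ^1 = (5 − 1) − 4 = 0, so Ȟ^1 ≅ 0
Ȟ^2 = (1 − 0) − 1 = 0, so Ȟ^2 ≅ 0

Ȟ^0 = Z^2,  Ȟ^1 = 0,  Ȟ^2 = 0


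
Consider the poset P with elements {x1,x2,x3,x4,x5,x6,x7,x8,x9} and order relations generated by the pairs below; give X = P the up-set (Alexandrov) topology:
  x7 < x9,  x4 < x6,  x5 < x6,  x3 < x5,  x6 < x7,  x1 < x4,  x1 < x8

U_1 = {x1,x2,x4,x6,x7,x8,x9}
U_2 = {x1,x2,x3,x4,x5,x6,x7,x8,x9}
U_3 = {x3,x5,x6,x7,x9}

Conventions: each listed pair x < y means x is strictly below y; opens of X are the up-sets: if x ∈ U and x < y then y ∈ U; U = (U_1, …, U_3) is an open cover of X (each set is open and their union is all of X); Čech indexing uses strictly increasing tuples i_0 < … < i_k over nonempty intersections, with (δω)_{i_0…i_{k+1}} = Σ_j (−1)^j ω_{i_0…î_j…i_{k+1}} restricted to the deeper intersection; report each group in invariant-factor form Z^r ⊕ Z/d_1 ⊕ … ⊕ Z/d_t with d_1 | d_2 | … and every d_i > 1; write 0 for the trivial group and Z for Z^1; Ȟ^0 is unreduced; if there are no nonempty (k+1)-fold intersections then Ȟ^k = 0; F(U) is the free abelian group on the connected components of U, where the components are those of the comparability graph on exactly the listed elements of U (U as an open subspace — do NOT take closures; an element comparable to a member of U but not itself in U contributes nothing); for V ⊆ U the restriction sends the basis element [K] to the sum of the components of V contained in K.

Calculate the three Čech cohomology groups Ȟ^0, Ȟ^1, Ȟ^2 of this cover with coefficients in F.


nonempty intersections:
  U12={x1,x2,x4,x6,x7,x8,x9} U13={x6,x7,x9} U23={x3,x5,x6,x7,x9}
  U123={x6,x7,x9}
components per intersection:
  U1: {x1,x4,x6,x7,x8,x9} {x2}
  U2: {x1,x3,x4,x5,x6,x7,x8,x9} {x2}
  U3: {x3,x5,x6,x7,x9}
  U12: {x1,x4,x6,x7,x8,x9} {x2}
  U13: {x6,x7,x9}
  U23: {x3,x5,x6,x7,x9}
  U123: {x6,x7,x9}
C dims 5,4,1; δ0: rk 3, SNF 1^3; δ1: rk 1, SNF 1^1
Ȟ^0: (5−3)−0=2 ⇒ Z^2
Ȟ^1: (4−1)−3=0 ⇒ 0
Ȟ^2: (1−0)−1=0 ⇒ 0

Ȟ^0 = Z^2; Ȟ^1 = 0; Ȟ^2 = 0


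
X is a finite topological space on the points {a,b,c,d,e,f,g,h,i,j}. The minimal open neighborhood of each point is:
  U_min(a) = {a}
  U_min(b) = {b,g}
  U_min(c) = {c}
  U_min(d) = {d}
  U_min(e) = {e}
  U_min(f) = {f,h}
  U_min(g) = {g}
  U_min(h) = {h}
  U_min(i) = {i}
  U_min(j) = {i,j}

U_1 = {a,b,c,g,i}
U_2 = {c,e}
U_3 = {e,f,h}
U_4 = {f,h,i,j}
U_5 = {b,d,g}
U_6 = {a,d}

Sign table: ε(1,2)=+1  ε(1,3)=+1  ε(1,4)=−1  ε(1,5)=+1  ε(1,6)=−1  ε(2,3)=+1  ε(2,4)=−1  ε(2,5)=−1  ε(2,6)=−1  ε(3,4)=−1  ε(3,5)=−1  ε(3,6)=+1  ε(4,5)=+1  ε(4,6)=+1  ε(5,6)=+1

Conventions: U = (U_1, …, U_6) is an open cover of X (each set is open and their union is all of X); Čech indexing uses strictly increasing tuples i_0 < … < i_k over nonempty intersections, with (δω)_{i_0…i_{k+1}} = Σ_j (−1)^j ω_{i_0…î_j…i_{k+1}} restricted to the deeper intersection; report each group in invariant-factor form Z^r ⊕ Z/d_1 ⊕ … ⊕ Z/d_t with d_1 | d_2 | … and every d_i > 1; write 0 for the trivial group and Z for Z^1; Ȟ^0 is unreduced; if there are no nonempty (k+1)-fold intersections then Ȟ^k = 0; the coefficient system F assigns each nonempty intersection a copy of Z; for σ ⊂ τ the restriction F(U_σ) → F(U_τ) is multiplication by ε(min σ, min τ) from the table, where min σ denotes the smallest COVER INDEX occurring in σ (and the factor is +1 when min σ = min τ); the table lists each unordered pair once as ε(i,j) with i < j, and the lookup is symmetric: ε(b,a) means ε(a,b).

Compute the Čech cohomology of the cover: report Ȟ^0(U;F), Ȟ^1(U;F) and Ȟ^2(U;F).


nerve simplices:
  U12={c} U14={i} U15={b,g} U16={a} U23={e} U34={f,h} U56={d}
C dims 6,7; δ0: rk 6, SNF 1^5·2
degree 0: 6−6−0 = 0 → Ȟ^0 ≅ 0
degree 1: 7−0−6 = 1 plus torsion [2] → Ȟ^1 ≅ Z ⊕ Z/2
degree 2: 0−0−0 = 0 → Ȟ^2 ≅ 0

Ȟ^0 ≅ 0, Ȟ^1 ≅ Z ⊕ Z/2 and Ȟ^2 ≅ 0


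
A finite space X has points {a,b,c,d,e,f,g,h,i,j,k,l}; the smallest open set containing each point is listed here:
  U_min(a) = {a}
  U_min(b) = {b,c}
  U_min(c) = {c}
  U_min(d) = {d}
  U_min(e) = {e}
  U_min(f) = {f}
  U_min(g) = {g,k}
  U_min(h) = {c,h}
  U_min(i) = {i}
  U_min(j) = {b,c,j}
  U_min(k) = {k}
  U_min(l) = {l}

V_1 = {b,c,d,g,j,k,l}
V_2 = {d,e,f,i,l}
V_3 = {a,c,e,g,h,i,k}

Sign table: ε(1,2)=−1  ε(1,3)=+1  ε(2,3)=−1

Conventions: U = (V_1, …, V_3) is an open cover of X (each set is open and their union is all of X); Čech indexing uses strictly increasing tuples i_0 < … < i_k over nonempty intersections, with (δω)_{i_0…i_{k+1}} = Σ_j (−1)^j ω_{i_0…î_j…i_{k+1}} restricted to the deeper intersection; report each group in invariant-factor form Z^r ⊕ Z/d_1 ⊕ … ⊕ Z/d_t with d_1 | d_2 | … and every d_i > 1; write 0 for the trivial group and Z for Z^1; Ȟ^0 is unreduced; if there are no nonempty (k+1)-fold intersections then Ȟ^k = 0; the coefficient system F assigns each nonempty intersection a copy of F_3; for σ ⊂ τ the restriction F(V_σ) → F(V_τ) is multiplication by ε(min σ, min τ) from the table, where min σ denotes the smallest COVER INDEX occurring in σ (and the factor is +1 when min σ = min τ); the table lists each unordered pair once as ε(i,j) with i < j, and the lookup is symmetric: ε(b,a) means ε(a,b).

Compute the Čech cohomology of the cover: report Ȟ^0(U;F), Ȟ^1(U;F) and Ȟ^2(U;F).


Ȟ^0 ≅ Z/3,  Ȟ^1 ≅ Z/3,  Ȟ^2 ≅ 0

nonempty intersections:
  V12={d,l} V13={c,g,k} V23={e,i}
C dims 3,3; δ0: rk_F3 2
Ȟ^0: (3−2)−0=1 ⇒ Z/3
Ȟ^1: (3−0)−2=1 ⇒ Z/3
Ȟ^2: (0−0)−0=0 ⇒ 0


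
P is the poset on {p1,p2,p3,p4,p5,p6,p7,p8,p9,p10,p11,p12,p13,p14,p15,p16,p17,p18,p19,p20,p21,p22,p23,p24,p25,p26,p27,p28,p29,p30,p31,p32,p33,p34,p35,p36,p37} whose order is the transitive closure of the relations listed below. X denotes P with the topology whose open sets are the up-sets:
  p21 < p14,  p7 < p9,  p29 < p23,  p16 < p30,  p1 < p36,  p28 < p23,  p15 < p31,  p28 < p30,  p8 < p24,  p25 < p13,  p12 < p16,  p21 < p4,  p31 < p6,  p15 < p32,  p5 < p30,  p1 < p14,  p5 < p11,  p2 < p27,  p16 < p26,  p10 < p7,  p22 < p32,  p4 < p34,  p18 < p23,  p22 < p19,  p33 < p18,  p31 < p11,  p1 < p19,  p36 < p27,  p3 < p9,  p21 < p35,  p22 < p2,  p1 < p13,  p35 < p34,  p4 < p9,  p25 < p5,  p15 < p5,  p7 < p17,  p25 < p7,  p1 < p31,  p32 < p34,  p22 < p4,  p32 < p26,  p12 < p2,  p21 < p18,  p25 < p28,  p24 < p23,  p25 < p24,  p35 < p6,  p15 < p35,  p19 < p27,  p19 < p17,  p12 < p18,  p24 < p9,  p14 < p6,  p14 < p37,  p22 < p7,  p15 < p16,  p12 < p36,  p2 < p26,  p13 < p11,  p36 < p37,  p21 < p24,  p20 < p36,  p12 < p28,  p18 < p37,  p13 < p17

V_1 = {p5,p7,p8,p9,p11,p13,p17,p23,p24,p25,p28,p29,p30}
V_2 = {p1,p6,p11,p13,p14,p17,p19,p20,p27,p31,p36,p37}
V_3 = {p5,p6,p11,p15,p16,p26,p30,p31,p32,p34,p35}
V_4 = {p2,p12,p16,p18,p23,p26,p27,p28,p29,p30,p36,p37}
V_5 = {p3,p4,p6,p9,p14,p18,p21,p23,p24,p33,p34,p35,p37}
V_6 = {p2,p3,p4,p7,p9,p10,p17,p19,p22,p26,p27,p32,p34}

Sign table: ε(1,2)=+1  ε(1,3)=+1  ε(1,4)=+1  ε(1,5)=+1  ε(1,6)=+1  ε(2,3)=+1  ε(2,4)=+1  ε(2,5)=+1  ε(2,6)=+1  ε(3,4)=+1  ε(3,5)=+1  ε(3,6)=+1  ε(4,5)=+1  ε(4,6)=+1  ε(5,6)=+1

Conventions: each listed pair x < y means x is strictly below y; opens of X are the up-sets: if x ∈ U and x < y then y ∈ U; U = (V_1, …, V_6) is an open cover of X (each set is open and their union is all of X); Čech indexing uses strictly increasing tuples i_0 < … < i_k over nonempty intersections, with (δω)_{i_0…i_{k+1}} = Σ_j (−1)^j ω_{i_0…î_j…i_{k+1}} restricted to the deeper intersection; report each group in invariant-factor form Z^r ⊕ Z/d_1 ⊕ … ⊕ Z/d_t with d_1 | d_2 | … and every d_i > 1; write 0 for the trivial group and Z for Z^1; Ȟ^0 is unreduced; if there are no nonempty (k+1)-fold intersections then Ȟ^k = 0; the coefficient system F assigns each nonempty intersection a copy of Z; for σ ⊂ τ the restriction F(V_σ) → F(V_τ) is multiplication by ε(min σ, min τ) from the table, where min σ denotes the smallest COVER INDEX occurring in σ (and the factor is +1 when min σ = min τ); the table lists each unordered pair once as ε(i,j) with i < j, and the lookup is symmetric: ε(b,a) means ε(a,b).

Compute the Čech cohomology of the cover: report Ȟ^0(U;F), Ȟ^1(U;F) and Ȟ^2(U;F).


nerve of the cover:
  V12={p11,p13,p17} V13={p5,p11,p30} V14={p23,p28,p29,p30} V15={p9,p23,p24} V16={p7,p9,p17} V23={p6,p11,p31} V24={p27,p36,p37} V25={p6,p14,p37} V26={p17,p19,p27} V34={p16,p26,p30} V35={p6,p34,p35} V36={p26,p32,p34} V45={p18,p23,p37} V46={p2,p26,p27} V56={p3,p4,p9,p34}
  V123={p11} V126={p17} V134={p30} V145={p23} V156={p9} V235={p6} V245={p37} V246={p27} V346={p26} V356={p34}
C dims 6,15,10; δ0: rk 5, SNF 1^5; δ1: rk 10, SNF 1^9·2
Ȟ^0 = (6 − 5) − 0 = 1, so Ȟ^0 ≅ Z
Ȟ^1 = (15 − 10) − 5 = 0, so Ȟ^1 ≅ 0
Ȟ^2 = (10 − 0) − 10 = 0 plus torsion [2], so Ȟ^2 ≅ Z/2

Ȟ^0 = Z, Ȟ^1 = 0 and Ȟ^2 = Z/2


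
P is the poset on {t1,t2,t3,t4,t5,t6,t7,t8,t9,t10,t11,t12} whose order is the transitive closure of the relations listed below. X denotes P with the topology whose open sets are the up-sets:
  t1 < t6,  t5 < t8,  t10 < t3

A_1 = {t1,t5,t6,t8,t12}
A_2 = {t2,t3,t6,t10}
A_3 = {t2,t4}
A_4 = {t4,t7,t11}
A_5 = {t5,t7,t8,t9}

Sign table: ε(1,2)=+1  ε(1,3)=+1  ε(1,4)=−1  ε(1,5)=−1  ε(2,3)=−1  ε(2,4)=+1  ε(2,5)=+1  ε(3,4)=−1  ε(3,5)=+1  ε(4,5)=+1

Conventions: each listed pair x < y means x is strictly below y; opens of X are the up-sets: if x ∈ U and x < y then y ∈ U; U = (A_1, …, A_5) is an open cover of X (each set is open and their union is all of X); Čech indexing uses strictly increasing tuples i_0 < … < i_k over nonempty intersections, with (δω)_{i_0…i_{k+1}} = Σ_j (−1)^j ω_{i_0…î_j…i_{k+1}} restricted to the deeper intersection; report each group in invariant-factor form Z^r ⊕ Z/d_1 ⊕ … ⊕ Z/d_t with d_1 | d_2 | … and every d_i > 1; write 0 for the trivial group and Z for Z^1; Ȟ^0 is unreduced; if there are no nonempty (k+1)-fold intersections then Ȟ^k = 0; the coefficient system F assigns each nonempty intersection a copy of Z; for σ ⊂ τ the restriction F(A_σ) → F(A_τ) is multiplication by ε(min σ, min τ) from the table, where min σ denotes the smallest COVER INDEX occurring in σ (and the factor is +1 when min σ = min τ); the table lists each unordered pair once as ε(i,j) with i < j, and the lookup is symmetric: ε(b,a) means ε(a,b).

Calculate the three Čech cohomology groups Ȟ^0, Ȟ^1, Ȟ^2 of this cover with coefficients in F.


Ȟ^0 ≅ 0; Ȟ^1 ≅ Z/2; Ȟ^2 ≅ 0

nerve of the cover:
  A12={t6} A15={t5,t8} A23={t2} A34={t4} A45={t7}
C dims 5,5; δ0: rk 5, SNF 1^4·2
Ȟ^0 = (5 − 5) − 0 = 0, so Ȟ^0 ≅ 0
Ȟ^1 = (5 − 0) − 5 = 0 plus torsion [2], so Ȟ^1 ≅ Z/2
Ȟ^2 = (0 − 0) − 0 = 0, so Ȟ^2 ≅ 0


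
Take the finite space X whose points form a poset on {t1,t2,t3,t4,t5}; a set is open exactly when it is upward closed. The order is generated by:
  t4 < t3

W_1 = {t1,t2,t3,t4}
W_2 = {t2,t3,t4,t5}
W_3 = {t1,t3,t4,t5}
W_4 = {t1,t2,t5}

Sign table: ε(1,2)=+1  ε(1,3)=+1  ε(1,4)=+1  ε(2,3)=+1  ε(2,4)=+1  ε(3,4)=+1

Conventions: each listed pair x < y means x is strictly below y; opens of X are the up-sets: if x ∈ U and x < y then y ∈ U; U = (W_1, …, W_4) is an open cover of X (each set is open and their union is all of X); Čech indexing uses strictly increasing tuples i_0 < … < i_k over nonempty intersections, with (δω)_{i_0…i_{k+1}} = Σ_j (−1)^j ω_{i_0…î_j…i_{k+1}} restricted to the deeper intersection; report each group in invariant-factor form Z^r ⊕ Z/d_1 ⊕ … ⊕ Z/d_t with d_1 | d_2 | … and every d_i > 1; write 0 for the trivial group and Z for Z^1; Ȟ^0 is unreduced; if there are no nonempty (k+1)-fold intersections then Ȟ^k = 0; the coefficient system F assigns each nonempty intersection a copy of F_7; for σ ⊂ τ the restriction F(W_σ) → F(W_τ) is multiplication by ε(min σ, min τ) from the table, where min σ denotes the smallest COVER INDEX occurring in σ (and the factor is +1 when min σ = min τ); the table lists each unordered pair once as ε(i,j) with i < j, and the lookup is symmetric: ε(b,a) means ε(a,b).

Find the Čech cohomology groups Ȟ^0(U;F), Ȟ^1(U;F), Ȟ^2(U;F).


Ȟ^0 = Z/7, Ȟ^1 = 0, Ȟ^2 = Z/7

nerve simplices:
  W12={t2,t3,t4} W13={t1,t3,t4} W14={t1,t2} W23={t3,t4,t5} W24={t2,t5} W34={t1,t5}
  W123={t3,t4} W124={t2} W134={t1} W234={t5}
C dims 4,6,4; δ0: rk_F7 3; δ1: rk_F7 3
degree 0: 4−3−0 = 1 → Ȟ^0 ≅ Z/7
degree 1: 6−3−3 = 0 → Ȟ^1 ≅ 0
degree 2: 4−0−3 = 1 → Ȟ^2 ≅ Z/7


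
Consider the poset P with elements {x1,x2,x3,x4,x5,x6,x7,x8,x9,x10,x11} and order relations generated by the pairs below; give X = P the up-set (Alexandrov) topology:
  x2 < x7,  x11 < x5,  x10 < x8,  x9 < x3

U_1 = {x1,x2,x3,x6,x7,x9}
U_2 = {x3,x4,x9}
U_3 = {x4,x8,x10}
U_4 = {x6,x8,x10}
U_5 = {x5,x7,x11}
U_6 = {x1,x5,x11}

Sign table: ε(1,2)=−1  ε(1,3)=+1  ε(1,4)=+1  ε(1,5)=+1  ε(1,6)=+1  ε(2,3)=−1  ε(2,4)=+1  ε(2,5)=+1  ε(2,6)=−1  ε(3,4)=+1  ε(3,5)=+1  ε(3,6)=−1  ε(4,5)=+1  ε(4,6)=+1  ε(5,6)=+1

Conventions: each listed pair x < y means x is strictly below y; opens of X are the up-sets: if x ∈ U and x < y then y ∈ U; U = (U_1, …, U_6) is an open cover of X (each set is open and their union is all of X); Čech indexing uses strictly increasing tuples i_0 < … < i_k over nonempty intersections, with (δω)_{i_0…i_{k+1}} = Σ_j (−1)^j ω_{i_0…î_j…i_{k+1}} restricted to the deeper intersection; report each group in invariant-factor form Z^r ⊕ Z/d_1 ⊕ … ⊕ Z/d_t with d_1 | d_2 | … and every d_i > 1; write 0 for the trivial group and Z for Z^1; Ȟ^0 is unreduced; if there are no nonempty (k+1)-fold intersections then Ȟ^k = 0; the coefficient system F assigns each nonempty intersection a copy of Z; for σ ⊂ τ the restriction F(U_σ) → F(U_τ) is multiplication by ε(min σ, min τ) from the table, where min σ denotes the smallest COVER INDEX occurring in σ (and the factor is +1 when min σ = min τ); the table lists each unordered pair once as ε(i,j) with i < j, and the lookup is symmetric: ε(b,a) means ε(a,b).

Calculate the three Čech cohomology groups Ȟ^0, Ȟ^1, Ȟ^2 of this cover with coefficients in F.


Ȟ^0(U;F) ≅ Z, Ȟ^1(U;F) ≅ Z^2 and Ȟ^2(U;F) ≅ 0

nerve simplices:
  U12={x3,x9} U14={x6} U15={x7} U16={x1} U23={x4} U34={x8,x10} U56={x5,x11}
C dims 6,7; δ0: rk 5, SNF 1^5
degree 0: 6−5−0 = 1 → Ȟ^0 ≅ Z
degree 1: 7−0−5 = 2 → Ȟ^1 ≅ Z^2
degree 2: 0−0−0 = 0 → Ȟ^2 ≅ 0


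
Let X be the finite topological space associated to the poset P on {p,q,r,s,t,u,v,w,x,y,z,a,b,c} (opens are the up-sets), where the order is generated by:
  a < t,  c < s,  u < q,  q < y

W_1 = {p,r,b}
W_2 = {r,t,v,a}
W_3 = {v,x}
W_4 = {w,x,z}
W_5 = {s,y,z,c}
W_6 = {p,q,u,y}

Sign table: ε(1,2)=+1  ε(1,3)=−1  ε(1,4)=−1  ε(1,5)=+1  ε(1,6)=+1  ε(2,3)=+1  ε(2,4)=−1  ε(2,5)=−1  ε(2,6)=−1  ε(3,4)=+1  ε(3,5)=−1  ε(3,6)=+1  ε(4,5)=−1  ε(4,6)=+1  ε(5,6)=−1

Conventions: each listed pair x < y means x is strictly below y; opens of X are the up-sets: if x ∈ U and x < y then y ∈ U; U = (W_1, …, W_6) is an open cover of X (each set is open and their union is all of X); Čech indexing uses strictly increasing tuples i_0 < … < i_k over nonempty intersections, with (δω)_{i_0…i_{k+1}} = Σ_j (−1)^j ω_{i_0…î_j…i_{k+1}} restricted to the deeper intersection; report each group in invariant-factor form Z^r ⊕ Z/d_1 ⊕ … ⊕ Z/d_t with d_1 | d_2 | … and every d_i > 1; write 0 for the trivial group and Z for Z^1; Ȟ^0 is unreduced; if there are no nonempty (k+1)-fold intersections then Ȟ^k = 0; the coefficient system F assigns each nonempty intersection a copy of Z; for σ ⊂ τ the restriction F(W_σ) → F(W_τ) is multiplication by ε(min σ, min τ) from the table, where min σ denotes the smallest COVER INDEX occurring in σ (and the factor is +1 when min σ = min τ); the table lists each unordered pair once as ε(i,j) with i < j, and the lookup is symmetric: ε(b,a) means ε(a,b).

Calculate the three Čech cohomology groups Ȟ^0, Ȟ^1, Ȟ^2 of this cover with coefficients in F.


cover nerve:
  W12={r} W16={p} W23={v} W34={x} W45={z} W56={y}
C dims 6,6; δ0: rk 5, SNF 1^5
Ȟ^0: (6−5)−0=1 ⇒ Z
Ȟ^1: (6−0)−5=1 ⇒ Z
Ȟ^2: (0−0)−0=0 ⇒ 0

Ȟ^0 ≅ Z,  Ȟ^1 ≅ Z,  Ȟ^2 ≅ 0


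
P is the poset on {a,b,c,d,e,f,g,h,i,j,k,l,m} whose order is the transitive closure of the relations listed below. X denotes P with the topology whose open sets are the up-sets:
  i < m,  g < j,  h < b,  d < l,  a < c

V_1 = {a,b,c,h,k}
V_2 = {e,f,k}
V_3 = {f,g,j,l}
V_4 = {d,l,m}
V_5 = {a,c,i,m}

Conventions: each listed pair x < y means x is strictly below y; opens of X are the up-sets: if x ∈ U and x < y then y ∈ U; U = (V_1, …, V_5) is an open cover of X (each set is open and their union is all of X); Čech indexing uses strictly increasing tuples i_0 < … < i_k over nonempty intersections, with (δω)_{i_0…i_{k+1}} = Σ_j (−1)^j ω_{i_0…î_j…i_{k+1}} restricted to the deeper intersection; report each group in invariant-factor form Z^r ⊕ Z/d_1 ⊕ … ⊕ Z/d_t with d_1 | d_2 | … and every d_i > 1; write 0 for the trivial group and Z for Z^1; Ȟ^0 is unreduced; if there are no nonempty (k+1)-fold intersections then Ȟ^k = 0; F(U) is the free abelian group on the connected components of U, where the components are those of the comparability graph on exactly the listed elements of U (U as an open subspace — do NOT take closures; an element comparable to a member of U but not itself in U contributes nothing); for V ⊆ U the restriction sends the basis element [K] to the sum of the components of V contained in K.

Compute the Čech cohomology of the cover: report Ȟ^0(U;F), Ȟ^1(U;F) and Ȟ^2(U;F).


Ȟ^0(U;F) ≅ Z^8,  Ȟ^1(U;F) ≅ 0,  Ȟ^2(U;F) ≅ 0

nerve simplices:
  V12={k} V15={a,c} V23={f} V34={l} V45={m}
components per intersection:
  V1: {a,c} {b,h} {k}
  V2: {e} {f} {k}
  V3: {f} {g,j} {l}
  V4: {d,l} {m}
  V5: {a,c} {i,m}
  V12: {k}
  V15: {a,c}
  V23: {f}
  V34: {l}
  V45: {m}
C dims 13,5; δ0: rk 5, SNF 1^5
degree 0: 13−5−0 = 8 → Ȟ^0 ≅ Z^8
degree 1: 5−0−5 = 0 → Ȟ^1 ≅ 0
degree 2: 0−0−0 = 0 → Ȟ^2 ≅ 0


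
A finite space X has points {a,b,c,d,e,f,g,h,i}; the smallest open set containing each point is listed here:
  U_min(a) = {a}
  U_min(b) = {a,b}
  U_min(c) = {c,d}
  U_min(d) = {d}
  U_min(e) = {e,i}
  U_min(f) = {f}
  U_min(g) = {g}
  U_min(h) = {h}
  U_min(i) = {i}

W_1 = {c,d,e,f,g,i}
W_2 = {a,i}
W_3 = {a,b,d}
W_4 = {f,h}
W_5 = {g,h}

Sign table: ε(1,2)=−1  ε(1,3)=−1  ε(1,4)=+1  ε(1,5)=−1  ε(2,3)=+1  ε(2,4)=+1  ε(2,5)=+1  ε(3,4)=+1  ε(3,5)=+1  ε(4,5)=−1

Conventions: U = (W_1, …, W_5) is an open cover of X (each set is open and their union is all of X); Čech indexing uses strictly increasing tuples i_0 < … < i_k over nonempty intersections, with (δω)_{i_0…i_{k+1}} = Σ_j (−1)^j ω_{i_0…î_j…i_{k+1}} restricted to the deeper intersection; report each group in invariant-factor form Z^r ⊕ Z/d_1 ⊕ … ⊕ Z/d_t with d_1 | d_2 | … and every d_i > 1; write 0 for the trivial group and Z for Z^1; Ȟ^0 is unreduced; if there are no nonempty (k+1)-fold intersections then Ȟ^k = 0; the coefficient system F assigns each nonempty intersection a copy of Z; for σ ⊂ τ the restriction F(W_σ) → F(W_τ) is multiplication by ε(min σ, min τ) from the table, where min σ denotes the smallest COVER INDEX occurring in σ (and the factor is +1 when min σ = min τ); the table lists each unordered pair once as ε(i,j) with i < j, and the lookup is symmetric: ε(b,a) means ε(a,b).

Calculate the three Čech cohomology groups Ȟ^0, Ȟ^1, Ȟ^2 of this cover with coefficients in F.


Ȟ^0 = Z,  Ȟ^1 = Z^2,  Ȟ^2 = 0

nerve simplices:
  W12={i} W13={d} W14={f} W15={g} W23={a} W45={h}
C dims 5,6; δ0: rk 4, SNF 1^4
degree 0: 5−4−0 = 1 → Ȟ^0 ≅ Z
degree 1: 6−0−4 = 2 → Ȟ^1 ≅ Z^2
degree 2: 0−0−0 = 0 → Ȟ^2 ≅ 0


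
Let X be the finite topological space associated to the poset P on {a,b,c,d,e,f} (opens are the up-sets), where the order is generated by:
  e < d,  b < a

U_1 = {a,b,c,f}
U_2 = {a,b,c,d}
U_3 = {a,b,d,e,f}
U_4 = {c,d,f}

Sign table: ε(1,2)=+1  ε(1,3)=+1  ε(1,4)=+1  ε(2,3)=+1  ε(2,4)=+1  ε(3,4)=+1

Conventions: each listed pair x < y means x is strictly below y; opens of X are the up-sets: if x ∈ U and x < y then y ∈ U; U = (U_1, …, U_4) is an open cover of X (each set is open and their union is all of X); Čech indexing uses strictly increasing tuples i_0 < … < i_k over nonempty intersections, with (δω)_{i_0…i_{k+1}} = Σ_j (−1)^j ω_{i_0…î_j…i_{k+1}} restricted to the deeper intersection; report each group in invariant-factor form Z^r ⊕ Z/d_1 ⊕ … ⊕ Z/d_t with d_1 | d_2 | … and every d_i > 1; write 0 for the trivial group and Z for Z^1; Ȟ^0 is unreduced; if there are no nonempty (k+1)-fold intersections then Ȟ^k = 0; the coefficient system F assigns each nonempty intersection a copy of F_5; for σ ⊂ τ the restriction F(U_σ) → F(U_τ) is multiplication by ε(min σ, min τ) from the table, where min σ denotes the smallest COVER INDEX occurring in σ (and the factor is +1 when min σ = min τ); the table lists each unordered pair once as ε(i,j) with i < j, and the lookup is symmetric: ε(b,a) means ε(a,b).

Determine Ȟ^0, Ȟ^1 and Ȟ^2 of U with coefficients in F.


Ȟ^0 = Z/5, Ȟ^1 = 0, Ȟ^2 = Z/5

nonempty overlaps:
  U12={a,b,c} U13={a,b,f} U14={c,f} U23={a,b,d} U24={c,d} U34={d,f}
  U123={a,b} U124={c} U134={f} U234={d}
C dims 4,6,4; δ0: rk_F5 3; δ1: rk_F5 3
degree 0: 4−3−0 = 1 → Ȟ^0 ≅ Z/5
degree 1: 6−3−3 = 0 → Ȟ^1 ≅ 0
degree 2: 4−0−3 = 1 → Ȟ^2 ≅ Z/5


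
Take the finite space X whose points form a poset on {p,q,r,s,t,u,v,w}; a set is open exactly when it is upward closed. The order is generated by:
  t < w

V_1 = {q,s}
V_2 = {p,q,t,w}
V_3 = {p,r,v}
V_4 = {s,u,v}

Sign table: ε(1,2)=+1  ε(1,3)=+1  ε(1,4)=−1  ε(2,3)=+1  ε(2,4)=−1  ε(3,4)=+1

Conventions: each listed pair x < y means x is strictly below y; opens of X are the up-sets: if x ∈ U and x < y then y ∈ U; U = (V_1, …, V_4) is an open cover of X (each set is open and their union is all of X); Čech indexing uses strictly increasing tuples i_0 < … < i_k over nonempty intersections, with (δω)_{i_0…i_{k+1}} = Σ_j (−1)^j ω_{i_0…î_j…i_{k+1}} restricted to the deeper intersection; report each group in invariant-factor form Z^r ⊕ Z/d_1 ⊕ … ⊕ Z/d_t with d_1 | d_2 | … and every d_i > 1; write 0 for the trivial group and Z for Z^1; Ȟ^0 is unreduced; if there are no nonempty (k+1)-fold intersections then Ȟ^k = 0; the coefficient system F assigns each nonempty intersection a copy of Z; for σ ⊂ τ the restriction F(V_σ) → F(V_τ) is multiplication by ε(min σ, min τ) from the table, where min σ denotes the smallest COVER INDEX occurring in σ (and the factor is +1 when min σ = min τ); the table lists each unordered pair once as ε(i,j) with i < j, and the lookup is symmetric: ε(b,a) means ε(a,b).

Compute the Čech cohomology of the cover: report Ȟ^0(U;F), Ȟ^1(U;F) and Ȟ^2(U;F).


Ȟ^0 ≅ 0; Ȟ^1 ≅ Z/2; Ȟ^2 ≅ 0

nerve of the cover:
  V12={q} V14={s} V23={p} V34={v}
C dims 4,4; δ0: rk 4, SNF 1^3·2
Ȟ^0 = (4 − 4) − 0 = 0, so Ȟ^0 ≅ 0
Ȟ^1 = (4 − 0) − 4 = 0 plus torsion [2], so Ȟ^1 ≅ Z/2
Ȟ^2 = (0 − 0) − 0 = 0, so Ȟ^2 ≅ 0


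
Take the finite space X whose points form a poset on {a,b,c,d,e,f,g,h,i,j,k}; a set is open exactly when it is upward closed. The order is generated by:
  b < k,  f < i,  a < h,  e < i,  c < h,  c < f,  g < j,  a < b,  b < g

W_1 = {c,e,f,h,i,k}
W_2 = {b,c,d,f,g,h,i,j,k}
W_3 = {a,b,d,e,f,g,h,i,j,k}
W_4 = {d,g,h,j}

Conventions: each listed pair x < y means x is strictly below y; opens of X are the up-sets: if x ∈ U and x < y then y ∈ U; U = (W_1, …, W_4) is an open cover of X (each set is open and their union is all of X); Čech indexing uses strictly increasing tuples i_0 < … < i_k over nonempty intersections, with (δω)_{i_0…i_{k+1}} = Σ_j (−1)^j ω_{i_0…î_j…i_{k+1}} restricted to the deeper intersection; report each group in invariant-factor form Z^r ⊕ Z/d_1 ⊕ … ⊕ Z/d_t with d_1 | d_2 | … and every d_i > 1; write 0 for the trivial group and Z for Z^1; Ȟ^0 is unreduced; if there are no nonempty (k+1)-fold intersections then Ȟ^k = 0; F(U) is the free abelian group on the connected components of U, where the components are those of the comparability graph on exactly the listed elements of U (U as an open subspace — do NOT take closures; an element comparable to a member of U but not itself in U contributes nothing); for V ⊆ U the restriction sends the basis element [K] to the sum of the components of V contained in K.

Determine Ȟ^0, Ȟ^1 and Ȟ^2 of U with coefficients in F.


Ȟ^0 = Z^2, Ȟ^1 = 0 and Ȟ^2 = 0

intersection data:
  W12={c,f,h,i,k} W13={e,f,h,i,k} W14={h} W23={b,d,f,g,h,i,j,k} W24={d,g,h,j} W34={d,g,h,j}
  W123={f,h,i,k} W124={h} W134={h} W234={d,g,h,j}
  W1234={h}
components per intersection:
  W1: {c,e,f,h,i} {k}
  W2: {b,g,j,k} {c,f,h,i} {d}
  W3: {a,b,g,h,j,k} {d} {e,f,i}
  W4: {d} {g,j} {h}
  W12: {c,f,h,i} {k}
  W13: {e,f,i} {h} {k}
  W14: {h}
  W23: {b,g,j,k} {d} {f,i} {h}
  W24: {d} {g,j} {h}
  W34: {d} {g,j} {h}
  W123: {f,i} {h} {k}
  W124: {h}
  W134: {h}
  W234: {d} {g,j} {h}
  W1234: {h}
C dims 11,16,8,1; δ0: rk 9, SNF 1^9; δ1: rk 7, SNF 1^7; δ2: rk 1, SNF 1^1
Ȟ^0 = (11 − 9) − 0 = 2, so Ȟ^0 ≅ Z^2
Ȟ^1 = (16 − 7) − 9 = 0, so Ȟ^1 ≅ 0
Ȟ^2 = (8 − 1) − 7 = 0, so Ȟ^2 ≅ 0


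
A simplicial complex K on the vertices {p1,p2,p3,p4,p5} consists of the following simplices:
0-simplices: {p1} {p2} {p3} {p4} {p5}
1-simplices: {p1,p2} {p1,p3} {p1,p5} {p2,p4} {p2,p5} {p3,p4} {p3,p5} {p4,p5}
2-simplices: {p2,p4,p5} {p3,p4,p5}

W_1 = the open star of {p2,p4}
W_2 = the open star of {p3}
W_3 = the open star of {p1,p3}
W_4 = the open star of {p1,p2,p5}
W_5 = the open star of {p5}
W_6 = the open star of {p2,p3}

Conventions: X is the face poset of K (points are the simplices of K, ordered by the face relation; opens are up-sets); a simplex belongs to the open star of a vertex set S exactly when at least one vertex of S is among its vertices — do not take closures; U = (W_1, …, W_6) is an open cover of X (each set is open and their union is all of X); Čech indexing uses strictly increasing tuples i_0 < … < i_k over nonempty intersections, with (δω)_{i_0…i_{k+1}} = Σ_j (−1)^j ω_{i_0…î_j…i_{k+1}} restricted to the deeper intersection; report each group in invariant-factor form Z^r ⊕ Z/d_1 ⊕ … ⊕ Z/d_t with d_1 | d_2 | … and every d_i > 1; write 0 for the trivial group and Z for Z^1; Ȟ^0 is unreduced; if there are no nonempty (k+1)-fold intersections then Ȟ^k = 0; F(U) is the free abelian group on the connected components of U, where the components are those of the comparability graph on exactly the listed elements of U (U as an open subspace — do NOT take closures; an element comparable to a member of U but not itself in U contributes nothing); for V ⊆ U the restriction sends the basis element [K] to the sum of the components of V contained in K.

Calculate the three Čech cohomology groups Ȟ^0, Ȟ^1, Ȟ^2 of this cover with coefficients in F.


intersection data:
  W1={{p2},{p4},{p1,p2},{p2,p4},{p2,p5},{p3,p4},{p4,p5},{p2,p4,p5},{p3,p4,p5}} W2={{p3},{p1,p3},{p3,p4},{p3,p5},{p3,p4,p5}} W3={{p1},{p3},{p1,p2},{p1,p3},{p1,p5},{p3,p4},{p3,p5},{p3,p4,p5}} W4={{p1},{p2},{p5},{p1,p2},{p1,p3},{p1,p5},{p2,p4},{p2,p5},{p3,p5},{p4,p5},{p2,p4,p5},{p3,p4,p5}} W5={{p5},{p1,p5},{p2,p5},{p3,p5},{p4,p5},{p2,p4,p5},{p3,p4,p5}} W6={{p2},{p3},{p1,p2},{p1,p3},{p2,p4},{p2,p5},{p3,p4},{p3,p5},{p2,p4,p5},{p3,p4,p5}}
  W12={{p3,p4},{p3,p4,p5}} W13={{p1,p2},{p3,p4},{p3,p4,p5}} W14={{p2},{p1,p2},{p2,p4},{p2,p5},{p4,p5},{p2,p4,p5},{p3,p4,p5}} W15={{p2,p5},{p4,p5},{p2,p4,p5},{p3,p4,p5}} W16={{p2},{p1,p2},{p2,p4},{p2,p5},{p3,p4},{p2,p4,p5},{p3,p4,p5}} W23={{p3},{p1,p3},{p3,p4},{p3,p5},{p3,p4,p5}} W24={{p1,p3},{p3,p5},{p3,p4,p5}} W25={{p3,p5},{p3,p4,p5}} W26={{p3},{p1,p3},{p3,p4},{p3,p5},{p3,p4,p5}} W34={{p1},{p1,p2},{p1,p3},{p1,p5},{p3,p5},{p3,p4,p5}} W35={{p1,p5},{p3,p5},{p3,p4,p5}} W36={{p3},{p1,p2},{p1,p3},{p3,p4},{p3,p5},{p3,p4,p5}} W45={{p5},{p1,p5},{p2,p5},{p3,p5},{p4,p5},{p2,p4,p5},{p3,p4,p5}} W46={{p2},{p1,p2},{p1,p3},{p2,p4},{p2,p5},{p3,p5},{p2,p4,p5},{p3,p4,p5}} W56={{p2,p5},{p3,p5},{p2,p4,p5},{p3,p4,p5}}
  W123={{p3,p4},{p3,p4,p5}} W124={{p3,p4,p5}} W125={{p3,p4,p5}} W126={{p3,p4},{p3,p4,p5}} W134={{p1,p2},{p3,p4,p5}} W135={{p3,p4,p5}} W136={{p1,p2},{p3,p4},{p3,p4,p5}} W145={{p2,p5},{p4,p5},{p2,p4,p5},{p3,p4,p5}} W146={{p2},{p1,p2},{p2,p4},{p2,p5},{p2,p4,p5},{p3,p4,p5}} W156={{p2,p5},{p2,p4,p5},{p3,p4,p5}} W234={{p1,p3},{p3,p5},{p3,p4,p5}} W235={{p3,p5},{p3,p4,p5}} W236={{p3},{p1,p3},{p3,p4},{p3,p5},{p3,p4,p5}} W245={{p3,p5},{p3,p4,p5}} W246={{p1,p3},{p3,p5},{p3,p4,p5}} W256={{p3,p5},{p3,p4,p5}} W345={{p1,p5},{p3,p5},{p3,p4,p5}} W346={{p1,p2},{p1,p3},{p3,p5},{p3,p4,p5}} W356={{p3,p5},{p3,p4,p5}} W456={{p2,p5},{p3,p5},{p2,p4,p5},{p3,p4,p5}}
  W1234={{p3,p4,p5}} W1235={{p3,p4,p5}} W1236={{p3,p4},{p3,p4,p5}} W1245={{p3,p4,p5}} W1246={{p3,p4,p5}} W1256={{p3,p4,p5}} W1345={{p3,p4,p5}} W1346={{p1,p2},{p3,p4,p5}} W1356={{p3,p4,p5}} W1456={{p2,p5},{p2,p4,p5},{p3,p4,p5}} W2345={{p3,p5},{p3,p4,p5}} W2346={{p1,p3},{p3,p5},{p3,p4,p5}} W2356={{p3,p5},{p3,p4,p5}} W2456={{p3,p5},{p3,p4,p5}} W3456={{p3,p5},{p3,p4,p5}}
  W12345={{p3,p4,p5}} W12346={{p3,p4,p5}} W12356={{p3,p4,p5}} W12456={{p3,p4,p5}} W13456={{p3,p4,p5}} W23456={{p3,p5},{p3,p4,p5}}
  W123456={{p3,p4,p5}}
components per intersection:
  W1: {{p2},{p4},{p1,p2},{p2,p4},{p2,p5},{p3,p4},{p4,p5},{p2,p4,p5},{p3,p4,p5}}
  W2: {{p3},{p1,p3},{p3,p4},{p3,p5},{p3,p4,p5}}
  W3: {{p1},{p3},{p1,p2},{p1,p3},{p1,p5},{p3,p4},{p3,p5},{p3,p4,p5}}
  W4: {{p1},{p2},{p5},{p1,p2},{p1,p3},{p1,p5},{p2,p4},{p2,p5},{p3,p5},{p4,p5},{p2,p4,p5},{p3,p4,p5}}
  W5: {{p5},{p1,p5},{p2,p5},{p3,p5},{p4,p5},{p2,p4,p5},{p3,p4,p5}}
  W6: {{p2},{p1,p2},{p2,p4},{p2,p5},{p2,p4,p5}} {{p3},{p1,p3},{p3,p4},{p3,p5},{p3,p4,p5}}
  W12: {{p3,p4},{p3,p4,p5}}
  W13: {{p1,p2}} {{p3,p4},{p3,p4,p5}}
  W14: {{p2},{p1,p2},{p2,p4},{p2,p5},{p4,p5},{p2,p4,p5},{p3,p4,p5}}
  W15: {{p2,p5},{p4,p5},{p2,p4,p5},{p3,p4,p5}}
  W16: {{p2},{p1,p2},{p2,p4},{p2,p5},{p2,p4,p5}} {{p3,p4},{p3,p4,p5}}
  W23: {{p3},{p1,p3},{p3,p4},{p3,p5},{p3,p4,p5}}
  W24: {{p1,p3}} {{p3,p5},{p3,p4,p5}}
  W25: {{p3,p5},{p3,p4,p5}}
  W26: {{p3},{p1,p3},{p3,p4},{p3,p5},{p3,p4,p5}}
  W34: {{p1},{p1,p2},{p1,p3},{p1,p5}} {{p3,p5},{p3,p4,p5}}
  W35: {{p1,p5}} {{p3,p5},{p3,p4,p5}}
  W36: {{p3},{p1,p3},{p3,p4},{p3,p5},{p3,p4,p5}} {{p1,p2}}
  W45: {{p5},{p1,p5},{p2,p5},{p3,p5},{p4,p5},{p2,p4,p5},{p3,p4,p5}}
  W46: {{p2},{p1,p2},{p2,p4},{p2,p5},{p2,p4,p5}} {{p1,p3}} {{p3,p5},{p3,p4,p5}}
  W56: {{p2,p5},{p2,p4,p5}} {{p3,p5},{p3,p4,p5}}
  W123: {{p3,p4},{p3,p4,p5}}
  W124: {{p3,p4,p5}}
  W125: {{p3,p4,p5}}
  W126: {{p3,p4},{p3,p4,p5}}
  W134: {{p1,p2}} {{p3,p4,p5}}
  W135: {{p3,p4,p5}}
  W136: {{p1,p2}} {{p3,p4},{p3,p4,p5}}
  W145: {{p2,p5},{p4,p5},{p2,p4,p5},{p3,p4,p5}}
  W146: {{p2},{p1,p2},{p2,p4},{p2,p5},{p2,p4,p5}} {{p3,p4,p5}}
  W156: {{p2,p5},{p2,p4,p5}} {{p3,p4,p5}}
  W234: {{p1,p3}} {{p3,p5},{p3,p4,p5}}
  W235: {{p3,p5},{p3,p4,p5}}
  W236: {{p3},{p1,p3},{p3,p4},{p3,p5},{p3,p4,p5}}
  W245: {{p3,p5},{p3,p4,p5}}
  W246: {{p1,p3}} {{p3,p5},{p3,p4,p5}}
  W256: {{p3,p5},{p3,p4,p5}}
  W345: {{p1,p5}} {{p3,p5},{p3,p4,p5}}
  W346: {{p1,p2}} {{p1,p3}} {{p3,p5},{p3,p4,p5}}
  W356: {{p3,p5},{p3,p4,p5}}
  W456: {{p2,p5},{p2,p4,p5}} {{p3,p5},{p3,p4,p5}}
  W1234: {{p3,p4,p5}}
  W1235: {{p3,p4,p5}}
  W1236: {{p3,p4},{p3,p4,p5}}
  W1245: {{p3,p4,p5}}
  W1246: {{p3,p4,p5}}
  W1256: {{p3,p4,p5}}
  W1345: {{p3,p4,p5}}
  W1346: {{p1,p2}} {{p3,p4,p5}}
  W1356: {{p3,p4,p5}}
  W1456: {{p2,p5},{p2,p4,p5}} {{p3,p4,p5}}
  W2345: {{p3,p5},{p3,p4,p5}}
  W2346: {{p1,p3}} {{p3,p5},{p3,p4,p5}}
  W2356: {{p3,p5},{p3,p4,p5}}
  W2456: {{p3,p5},{p3,p4,p5}}
  W3456: {{p3,p5},{p3,p4,p5}}
  W12345: {{p3,p4,p5}}
  W12346: {{p3,p4,p5}}
  W12356: {{p3,p4,p5}}
  W12456: {{p3,p4,p5}}
  W13456: {{p3,p4,p5}}
  W23456: {{p3,p5},{p3,p4,p5}}
  W123456: {{p3,p4,p5}}
C dims 7,24,30,18; δ0: rk 6, SNF 1^6; δ1: rk 17, SNF 1^17; δ2: rk 13, SNF 1^13
Ȟ^0 = (7 − 6) − 0 = 1, so Ȟ^0 ≅ Z
Ȟ^1 = (24 − 17) − 6 = 1, so Ȟ^1 ≅ Z
Ȟ^2 = (30 − 13) − 17 = 0, so Ȟ^2 ≅ 0

Ȟ^0 ≅ Z, Ȟ^1 ≅ Z, Ȟ^2 ≅ 0


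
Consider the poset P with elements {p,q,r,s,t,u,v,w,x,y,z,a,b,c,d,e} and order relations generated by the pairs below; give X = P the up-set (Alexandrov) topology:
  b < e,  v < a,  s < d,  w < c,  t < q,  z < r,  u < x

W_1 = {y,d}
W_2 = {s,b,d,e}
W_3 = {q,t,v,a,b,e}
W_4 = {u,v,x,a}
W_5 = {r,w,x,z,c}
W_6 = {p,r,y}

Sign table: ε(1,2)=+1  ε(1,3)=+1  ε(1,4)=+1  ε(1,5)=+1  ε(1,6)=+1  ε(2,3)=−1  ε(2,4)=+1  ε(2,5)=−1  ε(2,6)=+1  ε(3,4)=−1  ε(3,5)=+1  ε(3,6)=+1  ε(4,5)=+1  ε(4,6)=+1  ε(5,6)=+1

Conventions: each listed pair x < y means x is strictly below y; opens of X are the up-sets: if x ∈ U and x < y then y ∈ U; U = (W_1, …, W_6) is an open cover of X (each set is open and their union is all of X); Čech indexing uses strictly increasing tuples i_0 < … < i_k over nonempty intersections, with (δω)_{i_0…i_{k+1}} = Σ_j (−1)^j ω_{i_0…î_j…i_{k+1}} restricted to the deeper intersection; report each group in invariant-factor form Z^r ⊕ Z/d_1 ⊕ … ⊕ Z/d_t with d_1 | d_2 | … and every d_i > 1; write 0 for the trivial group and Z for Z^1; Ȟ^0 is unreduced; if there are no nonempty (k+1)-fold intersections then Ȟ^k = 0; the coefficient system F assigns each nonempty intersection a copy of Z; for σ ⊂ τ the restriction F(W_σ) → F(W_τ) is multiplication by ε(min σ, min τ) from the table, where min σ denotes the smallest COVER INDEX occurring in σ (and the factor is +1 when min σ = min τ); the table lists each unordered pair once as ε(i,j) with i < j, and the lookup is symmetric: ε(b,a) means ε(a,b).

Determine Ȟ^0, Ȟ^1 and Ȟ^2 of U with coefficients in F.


nerve of the cover:
  W12={d} W16={y} W23={b,e} W34={v,a} W45={x} W56={r}
C dims 6,6; δ0: rk 5, SNF 1^5
Ȟ^0 = (6 − 5) − 0 = 1, so Ȟ^0 ≅ Z
Ȟ^1 = (6 − 0) − 5 = 1, so Ȟ^1 ≅ Z
Ȟ^2 = (0 − 0) − 0 = 0, so Ȟ^2 ≅ 0

Ȟ^0 = Z,  Ȟ^1 = Z,  Ȟ^2 = 0


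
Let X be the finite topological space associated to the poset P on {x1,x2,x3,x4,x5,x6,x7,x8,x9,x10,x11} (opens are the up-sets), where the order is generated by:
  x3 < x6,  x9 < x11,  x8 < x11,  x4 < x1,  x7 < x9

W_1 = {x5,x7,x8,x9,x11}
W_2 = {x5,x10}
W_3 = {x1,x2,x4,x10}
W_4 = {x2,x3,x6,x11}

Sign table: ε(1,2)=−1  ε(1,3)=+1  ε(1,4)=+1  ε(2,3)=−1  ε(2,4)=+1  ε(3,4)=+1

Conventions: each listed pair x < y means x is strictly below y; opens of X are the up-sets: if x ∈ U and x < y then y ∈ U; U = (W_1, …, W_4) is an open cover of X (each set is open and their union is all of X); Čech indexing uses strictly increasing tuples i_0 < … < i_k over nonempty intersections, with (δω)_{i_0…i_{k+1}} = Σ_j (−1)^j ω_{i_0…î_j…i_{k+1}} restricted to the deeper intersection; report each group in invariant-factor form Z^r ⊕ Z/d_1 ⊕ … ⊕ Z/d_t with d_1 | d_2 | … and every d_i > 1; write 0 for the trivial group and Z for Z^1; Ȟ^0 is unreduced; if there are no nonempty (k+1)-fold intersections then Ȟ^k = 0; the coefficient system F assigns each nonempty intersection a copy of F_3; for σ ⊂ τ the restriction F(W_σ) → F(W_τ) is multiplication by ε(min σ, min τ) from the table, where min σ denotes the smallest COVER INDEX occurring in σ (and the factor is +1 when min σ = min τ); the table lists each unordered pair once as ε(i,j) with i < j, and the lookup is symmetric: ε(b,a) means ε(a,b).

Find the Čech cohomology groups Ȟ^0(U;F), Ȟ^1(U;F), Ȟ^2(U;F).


Ȟ^0(U;F) ≅ Z/3, Ȟ^1(U;F) ≅ Z/3, Ȟ^2(U;F) ≅ 0

cover nerve:
  W12={x5} W14={x11} W23={x10} W34={x2}
C dims 4,4; δ0: rk_F3 3
Ȟ^0: (4−3)−0=1 ⇒ Z/3
Ȟ^1: (4−0)−3=1 ⇒ Z/3
Ȟ^2: (0−0)−0=0 ⇒ 0
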